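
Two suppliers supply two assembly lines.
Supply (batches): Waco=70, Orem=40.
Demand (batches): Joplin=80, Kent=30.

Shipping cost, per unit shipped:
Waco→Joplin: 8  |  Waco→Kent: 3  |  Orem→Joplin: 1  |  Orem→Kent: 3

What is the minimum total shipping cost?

An optimal shipping plan:
  Waco to Joplin: 40 × 8 = 320
  Waco to Kent: 30 × 3 = 90
  Orem to Joplin: 40 × 1 = 40
Total = 320 + 90 + 40 = 450.

450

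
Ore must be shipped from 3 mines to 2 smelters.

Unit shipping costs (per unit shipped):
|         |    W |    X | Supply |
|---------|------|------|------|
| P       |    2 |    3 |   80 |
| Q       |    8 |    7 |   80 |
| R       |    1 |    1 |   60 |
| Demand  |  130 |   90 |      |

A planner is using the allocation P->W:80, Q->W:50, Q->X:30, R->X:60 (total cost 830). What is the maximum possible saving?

Current plan cost = 80·2 + 50·8 + 30·7 + 60·1 = 830.
Optimal plan:
  P–W: 80 × 2 = 160
  Q–X: 80 × 7 = 560
  R–W: 50 × 1 = 50
  R–X: 10 × 1 = 10
Optimal cost = 780.
Saving = 830 − 780 = 50.

50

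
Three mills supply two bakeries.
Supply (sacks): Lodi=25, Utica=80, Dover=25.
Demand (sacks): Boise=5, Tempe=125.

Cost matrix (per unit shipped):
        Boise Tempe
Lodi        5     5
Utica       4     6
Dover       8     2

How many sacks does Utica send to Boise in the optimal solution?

Optimal shipments:
  Lodi→Tempe: 25 × 5 = 125
  Utica→Boise: 5 × 4 = 20
  Utica→Tempe: 75 × 6 = 450
  Dover→Tempe: 25 × 2 = 50
Total cost = 645.
So Utica→Boise carries 5 sacks.

5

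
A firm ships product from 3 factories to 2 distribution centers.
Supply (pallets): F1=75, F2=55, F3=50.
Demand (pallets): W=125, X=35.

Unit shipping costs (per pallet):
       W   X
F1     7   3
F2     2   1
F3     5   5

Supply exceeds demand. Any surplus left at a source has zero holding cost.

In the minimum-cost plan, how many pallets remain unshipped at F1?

Minimum-cost shipments:
  F1→W: 20 × 7 = 140
  F1→X: 35 × 3 = 105
  F2→W: 55 × 2 = 110
  F3→W: 50 × 5 = 250
Total cost = 605.
F1 ships 55 of its 75, leaving 20.

20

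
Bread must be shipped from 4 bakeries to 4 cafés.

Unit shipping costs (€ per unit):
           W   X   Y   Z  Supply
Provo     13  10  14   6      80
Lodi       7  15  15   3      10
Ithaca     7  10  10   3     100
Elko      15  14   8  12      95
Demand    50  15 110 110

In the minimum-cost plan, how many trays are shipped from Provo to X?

15

Solving gives:
  Provo->X: 15 trays
  Provo->Z: 65 trays
  Lodi->Z: 10 trays
  Ithaca->W: 50 trays
  Ithaca->Y: 15 trays
  Ithaca->Z: 35 trays
  Elko->Y: 95 trays
Total cost = €1935.
So Provo→X carries 15 trays.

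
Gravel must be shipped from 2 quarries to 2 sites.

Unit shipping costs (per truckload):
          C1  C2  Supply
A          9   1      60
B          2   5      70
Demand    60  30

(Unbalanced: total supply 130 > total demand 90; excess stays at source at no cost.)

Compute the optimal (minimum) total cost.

An optimal shipping plan:
  A to C2: 30 × 1 = 30
  B to C1: 60 × 2 = 120
Total = 30 + 120 = 150.
(Supply check: A ships 30; B ships 60.)

150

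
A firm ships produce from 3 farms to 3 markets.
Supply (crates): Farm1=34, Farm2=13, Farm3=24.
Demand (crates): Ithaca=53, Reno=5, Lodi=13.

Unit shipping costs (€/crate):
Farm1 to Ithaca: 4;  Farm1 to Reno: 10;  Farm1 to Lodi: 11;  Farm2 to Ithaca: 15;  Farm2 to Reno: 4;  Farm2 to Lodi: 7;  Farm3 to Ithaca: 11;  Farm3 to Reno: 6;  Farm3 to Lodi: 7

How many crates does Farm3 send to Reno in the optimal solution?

0

Optimal shipments:
  Farm1→Ithaca: 34 × €4 = €136
  Farm2→Reno: 5 × €4 = €20
  Farm2→Lodi: 8 × €7 = €56
  Farm3→Ithaca: 19 × €11 = €209
  Farm3→Lodi: 5 × €7 = €35
Total cost = €456.
The route Farm3→Reno is not used.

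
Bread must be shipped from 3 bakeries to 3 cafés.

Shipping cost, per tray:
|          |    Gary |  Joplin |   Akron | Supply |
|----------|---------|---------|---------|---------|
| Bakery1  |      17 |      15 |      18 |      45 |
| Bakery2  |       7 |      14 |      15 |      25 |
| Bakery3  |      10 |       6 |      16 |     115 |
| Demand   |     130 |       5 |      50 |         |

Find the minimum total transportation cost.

2145

A cheapest plan:
  Bakery1 to Akron: 45 × 18 = 810
  Bakery2 to Gary: 25 × 7 = 175
  Bakery3 to Gary: 105 × 10 = 1050
  Bakery3 to Joplin: 5 × 6 = 30
  Bakery3 to Akron: 5 × 16 = 80
Total = 810 + 175 + 1050 + 30 + 80 = 2145.
(Supply check: Bakery1 ships 45; Bakery2 ships 25; Bakery3 ships 115.)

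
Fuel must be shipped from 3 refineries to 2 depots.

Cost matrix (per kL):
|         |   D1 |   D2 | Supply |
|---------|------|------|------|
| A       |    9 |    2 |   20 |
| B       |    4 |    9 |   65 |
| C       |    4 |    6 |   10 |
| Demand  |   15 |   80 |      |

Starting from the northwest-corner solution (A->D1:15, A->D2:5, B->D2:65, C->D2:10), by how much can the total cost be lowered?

180

Current plan cost = 15·9 + 5·2 + 65·9 + 10·6 = 790.
Optimal plan:
  A to D2: 20 × 2 = 40
  B to D1: 15 × 4 = 60
  B to D2: 50 × 9 = 450
  C to D2: 10 × 6 = 60
Optimal cost = 610.
Saving = 790 − 610 = 180.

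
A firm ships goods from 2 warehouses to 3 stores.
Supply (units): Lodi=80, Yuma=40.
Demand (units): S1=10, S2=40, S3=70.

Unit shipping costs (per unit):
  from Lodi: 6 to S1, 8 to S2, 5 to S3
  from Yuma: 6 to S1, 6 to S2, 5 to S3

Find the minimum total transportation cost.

650

A cheapest plan:
  Lodi→S1: 10 × 6 = 60
  Lodi→S3: 70 × 5 = 350
  Yuma→S2: 40 × 6 = 240
Total = 60 + 350 + 240 = 650.
(Supply check: Lodi ships 80; Yuma ships 40.)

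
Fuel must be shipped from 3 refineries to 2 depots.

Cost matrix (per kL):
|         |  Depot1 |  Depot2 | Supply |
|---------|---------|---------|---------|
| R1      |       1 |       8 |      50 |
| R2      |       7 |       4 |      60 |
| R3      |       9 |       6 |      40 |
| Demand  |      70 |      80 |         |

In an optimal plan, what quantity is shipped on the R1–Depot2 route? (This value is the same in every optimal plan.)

Solving gives:
  R1 to Depot1: 50 × 1 = 50
  R2 to Depot1: 20 × 7 = 140
  R2 to Depot2: 40 × 4 = 160
  R3 to Depot2: 40 × 6 = 240
Total cost = 590.
The route R1→Depot2 is not used.

0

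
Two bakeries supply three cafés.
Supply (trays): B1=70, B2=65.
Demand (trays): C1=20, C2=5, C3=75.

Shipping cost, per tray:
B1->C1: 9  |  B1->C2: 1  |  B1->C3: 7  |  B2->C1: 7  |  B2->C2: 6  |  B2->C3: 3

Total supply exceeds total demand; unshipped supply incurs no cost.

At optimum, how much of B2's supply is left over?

0

An optimal plan:
  B1 to C1: 20 × 9 = 180
  B1 to C2: 5 × 1 = 5
  B1 to C3: 10 × 7 = 70
  B2 to C3: 65 × 3 = 195
Total cost = 450.
B2 ships 65 of its 65, leaving 0.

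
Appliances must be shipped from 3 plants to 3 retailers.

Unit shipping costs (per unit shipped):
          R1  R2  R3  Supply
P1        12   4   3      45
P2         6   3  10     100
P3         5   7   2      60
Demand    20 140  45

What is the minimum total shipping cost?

655

A cheapest plan:
  P1->R2: 40 × 4 = 160
  P1->R3: 5 × 3 = 15
  P2->R2: 100 × 3 = 300
  P3->R1: 20 × 5 = 100
  P3->R3: 40 × 2 = 80
Total = 160 + 15 + 300 + 100 + 80 = 655.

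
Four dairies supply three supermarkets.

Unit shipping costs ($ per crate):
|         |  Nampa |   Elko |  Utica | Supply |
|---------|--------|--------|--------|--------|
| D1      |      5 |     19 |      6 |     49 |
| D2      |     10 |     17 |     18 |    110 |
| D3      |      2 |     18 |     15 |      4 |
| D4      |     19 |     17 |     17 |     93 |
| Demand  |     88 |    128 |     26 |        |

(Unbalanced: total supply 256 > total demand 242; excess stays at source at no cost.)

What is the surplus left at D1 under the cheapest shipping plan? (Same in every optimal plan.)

Minimum-cost shipments:
  D1→Nampa: 23 × $5 = $115
  D1→Utica: 26 × $6 = $156
  D2→Nampa: 61 × $10 = $610
  D2→Elko: 35 × $17 = $595
  D3→Nampa: 4 × $2 = $8
  D4→Elko: 93 × $17 = $1581
Total cost = $3065.
D1 ships 49 of its 49, leaving 0.

0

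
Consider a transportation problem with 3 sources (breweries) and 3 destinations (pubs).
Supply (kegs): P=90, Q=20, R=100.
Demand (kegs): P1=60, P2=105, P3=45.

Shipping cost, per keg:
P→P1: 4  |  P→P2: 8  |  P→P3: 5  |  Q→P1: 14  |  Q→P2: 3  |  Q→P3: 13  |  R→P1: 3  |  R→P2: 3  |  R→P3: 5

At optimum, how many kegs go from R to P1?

The minimum-cost plan:
  P to P1: 45 × 4 = 180
  P to P3: 45 × 5 = 225
  Q to P2: 20 × 3 = 60
  R to P1: 15 × 3 = 45
  R to P2: 85 × 3 = 255
Total cost = 765.
So R→P1 carries 15 kegs.

15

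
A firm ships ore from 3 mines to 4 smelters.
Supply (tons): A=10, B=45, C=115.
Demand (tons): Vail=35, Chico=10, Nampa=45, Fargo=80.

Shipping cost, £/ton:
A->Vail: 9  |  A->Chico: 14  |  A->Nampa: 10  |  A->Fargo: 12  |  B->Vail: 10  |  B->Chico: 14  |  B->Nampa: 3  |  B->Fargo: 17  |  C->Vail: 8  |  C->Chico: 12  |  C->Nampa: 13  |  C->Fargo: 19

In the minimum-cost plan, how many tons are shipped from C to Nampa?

0

Solving gives:
  A–Fargo: 10 × £12 = £120
  B–Nampa: 45 × £3 = £135
  C–Vail: 35 × £8 = £280
  C–Chico: 10 × £12 = £120
  C–Fargo: 70 × £19 = £1330
Total cost = £1985.
The route C→Nampa is not used.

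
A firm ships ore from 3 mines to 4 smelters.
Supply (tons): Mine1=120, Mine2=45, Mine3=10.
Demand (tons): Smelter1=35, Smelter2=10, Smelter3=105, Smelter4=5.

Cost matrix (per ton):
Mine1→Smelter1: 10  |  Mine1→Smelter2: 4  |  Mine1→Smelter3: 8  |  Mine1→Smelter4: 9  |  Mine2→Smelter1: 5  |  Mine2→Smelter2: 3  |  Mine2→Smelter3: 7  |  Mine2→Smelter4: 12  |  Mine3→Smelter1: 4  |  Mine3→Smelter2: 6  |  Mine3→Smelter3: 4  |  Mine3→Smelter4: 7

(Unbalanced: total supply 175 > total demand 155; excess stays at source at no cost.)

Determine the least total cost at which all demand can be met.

An optimal shipping plan:
  Mine1->Smelter3: 95 × 8 = 760
  Mine1->Smelter4: 5 × 9 = 45
  Mine2->Smelter1: 35 × 5 = 175
  Mine2->Smelter2: 10 × 3 = 30
  Mine3->Smelter3: 10 × 4 = 40
Total = 760 + 45 + 175 + 30 + 40 = 1050.
(Supply check: Mine1 ships 100; Mine2 ships 45; Mine3 ships 10.)

1050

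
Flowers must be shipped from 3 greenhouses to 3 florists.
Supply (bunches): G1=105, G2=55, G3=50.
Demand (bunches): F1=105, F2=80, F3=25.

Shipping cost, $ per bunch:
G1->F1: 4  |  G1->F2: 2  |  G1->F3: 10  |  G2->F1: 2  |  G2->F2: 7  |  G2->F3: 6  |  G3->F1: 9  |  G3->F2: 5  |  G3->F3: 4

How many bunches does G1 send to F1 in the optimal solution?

Solving gives:
  G1->F1: 50 × $4 = $200
  G1->F2: 55 × $2 = $110
  G2->F1: 55 × $2 = $110
  G3->F2: 25 × $5 = $125
  G3->F3: 25 × $4 = $100
Total cost = $645.
So G1→F1 carries 50 bunches.

50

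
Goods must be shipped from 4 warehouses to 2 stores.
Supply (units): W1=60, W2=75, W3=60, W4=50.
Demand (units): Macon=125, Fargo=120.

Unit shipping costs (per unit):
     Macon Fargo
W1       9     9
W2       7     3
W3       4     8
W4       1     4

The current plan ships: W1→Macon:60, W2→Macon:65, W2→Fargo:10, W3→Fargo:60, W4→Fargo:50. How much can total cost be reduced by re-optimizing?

Current plan cost = 60·9 + 65·7 + 10·3 + 60·8 + 50·4 = 1705.
Optimal plan:
  W1→Macon: 15 × 9 = 135
  W1→Fargo: 45 × 9 = 405
  W2→Fargo: 75 × 3 = 225
  W3→Macon: 60 × 4 = 240
  W4→Macon: 50 × 1 = 50
Optimal cost = 1055.
Saving = 1705 − 1055 = 650.

650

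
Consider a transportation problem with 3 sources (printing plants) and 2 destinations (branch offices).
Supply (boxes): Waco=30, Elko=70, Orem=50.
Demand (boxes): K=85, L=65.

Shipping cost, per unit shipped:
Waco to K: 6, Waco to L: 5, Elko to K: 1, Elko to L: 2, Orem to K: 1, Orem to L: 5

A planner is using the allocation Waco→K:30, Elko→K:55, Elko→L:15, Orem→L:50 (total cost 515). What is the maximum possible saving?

210

Current plan cost = 30·6 + 55·1 + 15·2 + 50·5 = 515.
Optimal plan:
  Waco to L: 30 × 5 = 150
  Elko to K: 35 × 1 = 35
  Elko to L: 35 × 2 = 70
  Orem to K: 50 × 1 = 50
Optimal cost = 305.
Saving = 515 − 305 = 210.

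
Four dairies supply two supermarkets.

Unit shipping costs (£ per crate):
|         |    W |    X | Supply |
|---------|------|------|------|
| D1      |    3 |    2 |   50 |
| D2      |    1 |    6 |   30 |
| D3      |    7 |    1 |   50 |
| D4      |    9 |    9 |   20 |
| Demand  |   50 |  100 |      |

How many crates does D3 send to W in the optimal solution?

Solving gives:
  D1 to X: 50 × £2 = £100
  D2 to W: 30 × £1 = £30
  D3 to X: 50 × £1 = £50
  D4 to W: 20 × £9 = £180
Total cost = £360.
The route D3→W is not used.

0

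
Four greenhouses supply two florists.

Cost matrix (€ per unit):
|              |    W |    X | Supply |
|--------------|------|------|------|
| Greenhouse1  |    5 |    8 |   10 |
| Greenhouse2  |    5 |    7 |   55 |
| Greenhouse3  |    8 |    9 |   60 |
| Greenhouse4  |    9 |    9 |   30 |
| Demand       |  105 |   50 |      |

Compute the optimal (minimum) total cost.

1095

A cheapest plan:
  Greenhouse1 to W: 10 × €5 = €50
  Greenhouse2 to W: 55 × €5 = €275
  Greenhouse3 to W: 40 × €8 = €320
  Greenhouse3 to X: 20 × €9 = €180
  Greenhouse4 to X: 30 × €9 = €270
Total = 50 + 275 + 320 + 180 + 270 = €1095.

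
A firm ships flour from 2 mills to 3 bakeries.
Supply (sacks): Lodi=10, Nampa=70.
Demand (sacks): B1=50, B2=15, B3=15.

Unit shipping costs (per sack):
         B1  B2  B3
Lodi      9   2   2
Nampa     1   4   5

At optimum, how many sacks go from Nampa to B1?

50

The minimum-cost plan:
  Lodi->B3: 10 × 2 = 20
  Nampa->B1: 50 × 1 = 50
  Nampa->B2: 15 × 4 = 60
  Nampa->B3: 5 × 5 = 25
Total cost = 155.
So Nampa→B1 carries 50 sacks.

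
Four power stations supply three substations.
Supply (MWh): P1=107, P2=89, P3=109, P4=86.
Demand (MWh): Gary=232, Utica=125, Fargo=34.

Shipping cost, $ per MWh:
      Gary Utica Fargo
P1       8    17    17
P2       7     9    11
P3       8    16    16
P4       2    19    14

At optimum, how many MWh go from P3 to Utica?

36

Solving gives:
  P1→Gary: 107 × $8 = $856
  P2→Utica: 89 × $9 = $801
  P3→Gary: 39 × $8 = $312
  P3→Utica: 36 × $16 = $576
  P3→Fargo: 34 × $16 = $544
  P4→Gary: 86 × $2 = $172
Total cost = $3261.
So P3→Utica carries 36 MWh.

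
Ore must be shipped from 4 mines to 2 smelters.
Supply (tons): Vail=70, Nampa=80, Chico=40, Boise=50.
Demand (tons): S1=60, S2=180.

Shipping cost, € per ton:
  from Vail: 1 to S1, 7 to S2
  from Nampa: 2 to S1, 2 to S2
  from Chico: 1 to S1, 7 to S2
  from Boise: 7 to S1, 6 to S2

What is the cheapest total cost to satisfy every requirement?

870

One minimum-cost allocation:
  Vail→S1: 60 tons
  Vail→S2: 10 tons
  Nampa→S2: 80 tons
  Chico→S2: 40 tons
  Boise→S2: 50 tons
Total cost = €870.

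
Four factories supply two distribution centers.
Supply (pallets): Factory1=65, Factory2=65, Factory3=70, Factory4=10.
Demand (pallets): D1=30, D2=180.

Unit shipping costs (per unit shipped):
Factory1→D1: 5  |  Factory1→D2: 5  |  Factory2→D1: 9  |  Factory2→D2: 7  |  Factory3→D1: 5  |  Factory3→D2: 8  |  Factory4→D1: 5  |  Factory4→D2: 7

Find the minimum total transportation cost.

An optimal shipping plan:
  Factory1–D2: 65 × 5 = 325
  Factory2–D2: 65 × 7 = 455
  Factory3–D1: 30 × 5 = 150
  Factory3–D2: 40 × 8 = 320
  Factory4–D2: 10 × 7 = 70
Total = 325 + 455 + 150 + 320 + 70 = 1320.
(Supply check: Factory1 ships 65; Factory2 ships 65; Factory3 ships 70; Factory4 ships 10.)

1320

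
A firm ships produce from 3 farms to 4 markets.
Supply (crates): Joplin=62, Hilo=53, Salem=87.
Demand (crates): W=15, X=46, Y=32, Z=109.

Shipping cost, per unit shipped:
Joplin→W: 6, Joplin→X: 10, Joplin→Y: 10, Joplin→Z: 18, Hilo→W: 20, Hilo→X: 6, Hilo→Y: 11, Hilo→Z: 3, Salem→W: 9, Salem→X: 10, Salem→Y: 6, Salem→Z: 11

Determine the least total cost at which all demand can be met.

1521

An optimal shipping plan:
  Joplin→W: 15 × 6 = 90
  Joplin→X: 46 × 10 = 460
  Joplin→Y: 1 × 10 = 10
  Hilo→Z: 53 × 3 = 159
  Salem→Y: 31 × 6 = 186
  Salem→Z: 56 × 11 = 616
Total = 90 + 460 + 10 + 159 + 186 + 616 = 1521.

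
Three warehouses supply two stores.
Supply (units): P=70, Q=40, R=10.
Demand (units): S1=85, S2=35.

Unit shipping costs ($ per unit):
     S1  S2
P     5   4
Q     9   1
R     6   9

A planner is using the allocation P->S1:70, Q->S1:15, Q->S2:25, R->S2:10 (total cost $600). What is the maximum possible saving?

110

Current plan cost = 70·5 + 15·9 + 25·1 + 10·9 = $600.
Optimal plan:
  P to S1: 70 × $5 = $350
  Q to S1: 5 × $9 = $45
  Q to S2: 35 × $1 = $35
  R to S1: 10 × $6 = $60
Optimal cost = $490.
Saving = 600 − 490 = $110.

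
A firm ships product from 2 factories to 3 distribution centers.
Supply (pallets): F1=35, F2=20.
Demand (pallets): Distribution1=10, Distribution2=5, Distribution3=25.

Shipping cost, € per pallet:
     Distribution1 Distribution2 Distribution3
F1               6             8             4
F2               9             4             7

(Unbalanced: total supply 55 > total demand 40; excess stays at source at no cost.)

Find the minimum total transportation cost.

180

An optimal shipping plan:
  F1–Distribution1: 10 pallets
  F1–Distribution3: 25 pallets
  F2–Distribution2: 5 pallets
Total cost = €180.
(Supply check: F1 ships 35; F2 ships 5.)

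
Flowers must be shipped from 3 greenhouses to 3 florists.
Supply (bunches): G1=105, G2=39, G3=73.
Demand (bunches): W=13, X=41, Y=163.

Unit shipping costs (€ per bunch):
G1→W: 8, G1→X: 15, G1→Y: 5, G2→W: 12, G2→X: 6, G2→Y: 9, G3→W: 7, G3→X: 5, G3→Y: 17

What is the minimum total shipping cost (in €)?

Optimal allocation:
  G1->Y: 105 bunches
  G2->Y: 39 bunches
  G3->W: 13 bunches
  G3->X: 41 bunches
  G3->Y: 19 bunches
Total cost = €1495.

1495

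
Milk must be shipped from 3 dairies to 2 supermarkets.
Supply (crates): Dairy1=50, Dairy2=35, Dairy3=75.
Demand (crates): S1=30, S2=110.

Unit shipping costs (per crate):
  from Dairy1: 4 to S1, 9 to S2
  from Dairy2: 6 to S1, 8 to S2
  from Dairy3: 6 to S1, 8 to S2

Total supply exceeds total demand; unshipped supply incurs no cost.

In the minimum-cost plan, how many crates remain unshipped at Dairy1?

Minimum-cost shipments:
  Dairy1→S1: 30 × 4 = 120
  Dairy2→S2: 35 × 8 = 280
  Dairy3→S2: 75 × 8 = 600
Total cost = 1000.
Dairy1 ships 30 of its 50, leaving 20.

20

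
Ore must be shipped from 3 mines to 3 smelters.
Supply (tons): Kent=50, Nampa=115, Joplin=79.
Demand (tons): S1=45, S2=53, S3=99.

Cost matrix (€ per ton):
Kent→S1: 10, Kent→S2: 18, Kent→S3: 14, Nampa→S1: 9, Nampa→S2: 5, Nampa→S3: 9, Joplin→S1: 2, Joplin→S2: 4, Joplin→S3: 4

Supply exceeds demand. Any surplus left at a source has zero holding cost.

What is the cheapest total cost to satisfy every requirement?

1085

A cheapest plan:
  Kent->S1: 3 × €10 = €30
  Nampa->S2: 53 × €5 = €265
  Nampa->S3: 62 × €9 = €558
  Joplin->S1: 42 × €2 = €84
  Joplin->S3: 37 × €4 = €148
Total = 30 + 265 + 558 + 84 + 148 = €1085.
(Supply check: Kent ships 3; Nampa ships 115; Joplin ships 79.)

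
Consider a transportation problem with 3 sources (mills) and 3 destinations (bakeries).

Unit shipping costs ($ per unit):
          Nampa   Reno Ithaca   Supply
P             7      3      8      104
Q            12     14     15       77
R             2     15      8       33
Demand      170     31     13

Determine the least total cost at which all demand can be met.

1607

One minimum-cost allocation:
  P→Nampa: 60 sacks
  P→Reno: 31 sacks
  P→Ithaca: 13 sacks
  Q→Nampa: 77 sacks
  R→Nampa: 33 sacks
Total cost = $1607.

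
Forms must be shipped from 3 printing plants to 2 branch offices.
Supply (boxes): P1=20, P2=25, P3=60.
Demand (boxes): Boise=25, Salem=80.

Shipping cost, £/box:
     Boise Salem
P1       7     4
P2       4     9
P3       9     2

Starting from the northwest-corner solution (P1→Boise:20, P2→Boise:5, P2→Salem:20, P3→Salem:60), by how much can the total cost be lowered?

Current plan cost = 20·7 + 5·4 + 20·9 + 60·2 = £460.
Optimal plan:
  P1–Salem: 20 boxes
  P2–Boise: 25 boxes
  P3–Salem: 60 boxes
Optimal cost = £300.
Saving = 460 − 300 = £160.

160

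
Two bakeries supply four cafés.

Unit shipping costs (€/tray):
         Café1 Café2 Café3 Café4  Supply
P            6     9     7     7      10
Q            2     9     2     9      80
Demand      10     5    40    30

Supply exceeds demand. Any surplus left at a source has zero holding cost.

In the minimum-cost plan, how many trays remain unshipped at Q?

5

Minimum-cost shipments:
  P–Café4: 10 trays
  Q–Café1: 10 trays
  Q–Café2: 5 trays
  Q–Café3: 40 trays
  Q–Café4: 20 trays
Total cost = €395.
Q ships 75 of its 80, leaving 5.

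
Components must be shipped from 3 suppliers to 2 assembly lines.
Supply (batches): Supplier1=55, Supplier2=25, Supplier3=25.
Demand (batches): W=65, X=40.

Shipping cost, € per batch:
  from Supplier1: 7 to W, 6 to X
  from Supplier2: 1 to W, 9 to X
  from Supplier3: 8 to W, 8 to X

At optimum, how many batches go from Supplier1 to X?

The minimum-cost plan:
  Supplier1–W: 15 × €7 = €105
  Supplier1–X: 40 × €6 = €240
  Supplier2–W: 25 × €1 = €25
  Supplier3–W: 25 × €8 = €200
Total cost = €570.
So Supplier1→X carries 40 batches.

40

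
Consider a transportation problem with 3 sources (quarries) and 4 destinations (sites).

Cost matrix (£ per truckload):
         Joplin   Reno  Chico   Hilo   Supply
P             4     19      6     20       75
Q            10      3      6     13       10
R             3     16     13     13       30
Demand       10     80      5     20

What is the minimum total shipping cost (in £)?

Optimal allocation:
  P->Joplin: 10 truckloads
  P->Reno: 60 truckloads
  P->Chico: 5 truckloads
  Q->Reno: 10 truckloads
  R->Reno: 10 truckloads
  R->Hilo: 20 truckloads
Total cost = £1660.

1660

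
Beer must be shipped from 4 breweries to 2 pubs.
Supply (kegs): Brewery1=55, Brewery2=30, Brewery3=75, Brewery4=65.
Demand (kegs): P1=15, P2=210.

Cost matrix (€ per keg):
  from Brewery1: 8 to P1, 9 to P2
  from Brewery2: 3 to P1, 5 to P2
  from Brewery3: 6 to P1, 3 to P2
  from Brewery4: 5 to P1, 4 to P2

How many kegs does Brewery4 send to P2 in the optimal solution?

65

Optimal shipments:
  Brewery1–P2: 55 kegs
  Brewery2–P1: 15 kegs
  Brewery2–P2: 15 kegs
  Brewery3–P2: 75 kegs
  Brewery4–P2: 65 kegs
Total cost = €1100.
So Brewery4→P2 carries 65 kegs.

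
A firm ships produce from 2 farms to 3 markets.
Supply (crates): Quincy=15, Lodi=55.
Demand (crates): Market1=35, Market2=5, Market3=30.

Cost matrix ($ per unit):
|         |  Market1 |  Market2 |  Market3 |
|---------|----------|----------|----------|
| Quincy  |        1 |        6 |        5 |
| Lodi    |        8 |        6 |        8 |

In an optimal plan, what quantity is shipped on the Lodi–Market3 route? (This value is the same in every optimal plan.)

30

Solving gives:
  Quincy->Market1: 15 crates
  Lodi->Market1: 20 crates
  Lodi->Market2: 5 crates
  Lodi->Market3: 30 crates
Total cost = $445.
So Lodi→Market3 carries 30 crates.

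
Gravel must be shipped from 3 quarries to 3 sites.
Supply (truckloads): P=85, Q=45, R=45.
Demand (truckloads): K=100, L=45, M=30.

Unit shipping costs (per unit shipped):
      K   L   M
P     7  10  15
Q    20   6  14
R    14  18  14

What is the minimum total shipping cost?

An optimal shipping plan:
  P to K: 85 truckloads
  Q to L: 45 truckloads
  R to K: 15 truckloads
  R to M: 30 truckloads
Total cost = 1495.

1495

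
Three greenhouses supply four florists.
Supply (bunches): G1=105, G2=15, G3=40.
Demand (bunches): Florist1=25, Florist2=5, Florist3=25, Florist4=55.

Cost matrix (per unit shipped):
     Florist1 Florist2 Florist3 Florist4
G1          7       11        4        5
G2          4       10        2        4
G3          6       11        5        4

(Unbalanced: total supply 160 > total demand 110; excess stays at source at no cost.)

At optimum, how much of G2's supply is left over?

Minimum-cost shipments:
  G1->Florist1: 10 × 7 = 70
  G1->Florist2: 5 × 11 = 55
  G1->Florist3: 25 × 4 = 100
  G1->Florist4: 15 × 5 = 75
  G2->Florist1: 15 × 4 = 60
  G3->Florist4: 40 × 4 = 160
Total cost = 520.
G2 ships 15 of its 15, leaving 0.

0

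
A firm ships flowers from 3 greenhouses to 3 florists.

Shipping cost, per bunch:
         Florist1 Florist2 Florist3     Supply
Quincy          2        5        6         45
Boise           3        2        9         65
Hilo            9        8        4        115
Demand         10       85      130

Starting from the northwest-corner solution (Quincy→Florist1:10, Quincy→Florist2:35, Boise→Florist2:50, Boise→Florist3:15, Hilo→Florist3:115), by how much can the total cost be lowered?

90

Current plan cost = 10·2 + 35·5 + 50·2 + 15·9 + 115·4 = 890.
Optimal plan:
  Quincy to Florist1: 10 bunches
  Quincy to Florist2: 20 bunches
  Quincy to Florist3: 15 bunches
  Boise to Florist2: 65 bunches
  Hilo to Florist3: 115 bunches
Optimal cost = 800.
Saving = 890 − 800 = 90.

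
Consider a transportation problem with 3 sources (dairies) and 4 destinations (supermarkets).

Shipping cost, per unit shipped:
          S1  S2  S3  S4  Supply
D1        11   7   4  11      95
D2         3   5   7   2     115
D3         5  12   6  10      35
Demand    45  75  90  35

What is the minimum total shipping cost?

One minimum-cost allocation:
  D1 to S2: 5 × 7 = 35
  D1 to S3: 90 × 4 = 360
  D2 to S1: 10 × 3 = 30
  D2 to S2: 70 × 5 = 350
  D2 to S4: 35 × 2 = 70
  D3 to S1: 35 × 5 = 175
Total = 35 + 360 + 30 + 350 + 70 + 175 = 1020.

1020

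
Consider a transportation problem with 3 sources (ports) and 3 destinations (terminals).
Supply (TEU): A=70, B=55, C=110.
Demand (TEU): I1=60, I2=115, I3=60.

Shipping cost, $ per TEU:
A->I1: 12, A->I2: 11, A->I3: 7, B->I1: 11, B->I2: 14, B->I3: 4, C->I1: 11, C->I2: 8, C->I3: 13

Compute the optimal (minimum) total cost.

An optimal shipping plan:
  A to I1: 60 × $12 = $720
  A to I2: 5 × $11 = $55
  A to I3: 5 × $7 = $35
  B to I3: 55 × $4 = $220
  C to I2: 110 × $8 = $880
Total = 720 + 55 + 35 + 220 + 880 = $1910.

1910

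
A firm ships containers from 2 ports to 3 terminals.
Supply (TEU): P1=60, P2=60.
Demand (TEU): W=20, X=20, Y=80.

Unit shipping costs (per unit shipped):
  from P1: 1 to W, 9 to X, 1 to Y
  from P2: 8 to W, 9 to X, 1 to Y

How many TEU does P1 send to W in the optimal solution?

20

The minimum-cost plan:
  P1–W: 20 × 1 = 20
  P1–X: 20 × 9 = 180
  P1–Y: 20 × 1 = 20
  P2–Y: 60 × 1 = 60
Total cost = 280.
So P1→W carries 20 TEU.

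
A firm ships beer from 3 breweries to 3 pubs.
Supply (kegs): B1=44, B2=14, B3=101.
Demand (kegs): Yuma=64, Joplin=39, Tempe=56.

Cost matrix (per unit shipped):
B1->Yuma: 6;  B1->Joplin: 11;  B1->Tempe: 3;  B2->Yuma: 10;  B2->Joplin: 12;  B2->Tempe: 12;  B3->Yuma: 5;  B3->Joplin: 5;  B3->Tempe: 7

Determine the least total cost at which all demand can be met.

801

A cheapest plan:
  B1->Tempe: 44 × 3 = 132
  B2->Yuma: 14 × 10 = 140
  B3->Yuma: 50 × 5 = 250
  B3->Joplin: 39 × 5 = 195
  B3->Tempe: 12 × 7 = 84
Total = 132 + 140 + 250 + 195 + 84 = 801.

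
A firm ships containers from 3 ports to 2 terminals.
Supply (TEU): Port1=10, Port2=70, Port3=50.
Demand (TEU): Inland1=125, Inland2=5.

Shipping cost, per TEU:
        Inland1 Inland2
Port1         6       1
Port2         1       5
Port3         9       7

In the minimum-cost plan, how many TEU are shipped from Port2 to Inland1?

70

Optimal shipments:
  Port1->Inland1: 5 TEU
  Port1->Inland2: 5 TEU
  Port2->Inland1: 70 TEU
  Port3->Inland1: 50 TEU
Total cost = 555.
So Port2→Inland1 carries 70 TEU.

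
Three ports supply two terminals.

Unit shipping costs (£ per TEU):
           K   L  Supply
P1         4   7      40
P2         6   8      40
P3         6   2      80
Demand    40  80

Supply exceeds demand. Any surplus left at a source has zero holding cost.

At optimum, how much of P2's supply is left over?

40

Minimum-cost shipments:
  P1–K: 40 × £4 = £160
  P3–L: 80 × £2 = £160
Total cost = £320.
P2 ships 0 of its 40, leaving 40.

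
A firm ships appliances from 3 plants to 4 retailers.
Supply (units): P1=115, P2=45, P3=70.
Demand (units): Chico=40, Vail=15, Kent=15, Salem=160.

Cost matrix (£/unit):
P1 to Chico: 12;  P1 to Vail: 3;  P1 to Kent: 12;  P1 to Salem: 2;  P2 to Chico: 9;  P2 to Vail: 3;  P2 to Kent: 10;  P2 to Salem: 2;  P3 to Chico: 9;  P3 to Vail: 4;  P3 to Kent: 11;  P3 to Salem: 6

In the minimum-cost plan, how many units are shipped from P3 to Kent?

Solving gives:
  P1→Salem: 115 × £2 = £230
  P2→Salem: 45 × £2 = £90
  P3→Chico: 40 × £9 = £360
  P3→Vail: 15 × £4 = £60
  P3→Kent: 15 × £11 = £165
Total cost = £905.
So P3→Kent carries 15 units.

15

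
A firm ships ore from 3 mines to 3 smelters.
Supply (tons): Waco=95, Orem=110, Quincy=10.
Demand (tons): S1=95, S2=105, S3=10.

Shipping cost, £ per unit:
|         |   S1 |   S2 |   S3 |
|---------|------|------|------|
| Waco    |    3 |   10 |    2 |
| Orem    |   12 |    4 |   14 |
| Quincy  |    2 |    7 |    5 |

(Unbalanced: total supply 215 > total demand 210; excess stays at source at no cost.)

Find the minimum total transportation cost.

715

An optimal shipping plan:
  Waco->S1: 85 × £3 = £255
  Waco->S3: 10 × £2 = £20
  Orem->S2: 105 × £4 = £420
  Quincy->S1: 10 × £2 = £20
Total = 255 + 20 + 420 + 20 = £715.
(Supply check: Waco ships 95; Orem ships 105; Quincy ships 10.)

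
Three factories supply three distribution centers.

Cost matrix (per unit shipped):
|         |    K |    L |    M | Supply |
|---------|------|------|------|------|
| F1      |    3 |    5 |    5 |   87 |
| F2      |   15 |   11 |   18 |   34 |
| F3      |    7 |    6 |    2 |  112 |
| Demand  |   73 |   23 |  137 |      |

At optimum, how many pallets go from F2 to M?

0

Optimal shipments:
  F1->K: 62 × 3 = 186
  F1->M: 25 × 5 = 125
  F2->K: 11 × 15 = 165
  F2->L: 23 × 11 = 253
  F3->M: 112 × 2 = 224
Total cost = 953.
The route F2→M is not used.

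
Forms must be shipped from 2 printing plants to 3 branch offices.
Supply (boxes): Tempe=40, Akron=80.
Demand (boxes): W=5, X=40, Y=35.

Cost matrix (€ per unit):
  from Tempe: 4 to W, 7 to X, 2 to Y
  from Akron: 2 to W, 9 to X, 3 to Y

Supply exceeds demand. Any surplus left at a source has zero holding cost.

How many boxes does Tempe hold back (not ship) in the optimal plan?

0

Minimum-cost shipments:
  Tempe to X: 40 × €7 = €280
  Akron to W: 5 × €2 = €10
  Akron to Y: 35 × €3 = €105
Total cost = €395.
Tempe ships 40 of its 40, leaving 0.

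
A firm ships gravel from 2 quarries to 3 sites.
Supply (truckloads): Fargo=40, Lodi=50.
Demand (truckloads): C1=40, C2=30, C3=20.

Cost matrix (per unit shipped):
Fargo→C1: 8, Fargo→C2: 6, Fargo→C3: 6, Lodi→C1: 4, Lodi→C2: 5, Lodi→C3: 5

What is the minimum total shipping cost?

450

Optimal allocation:
  Fargo–C2: 30 × 6 = 180
  Fargo–C3: 10 × 6 = 60
  Lodi–C1: 40 × 4 = 160
  Lodi–C3: 10 × 5 = 50
Total = 180 + 60 + 160 + 50 = 450.
(Supply check: Fargo ships 40; Lodi ships 50.)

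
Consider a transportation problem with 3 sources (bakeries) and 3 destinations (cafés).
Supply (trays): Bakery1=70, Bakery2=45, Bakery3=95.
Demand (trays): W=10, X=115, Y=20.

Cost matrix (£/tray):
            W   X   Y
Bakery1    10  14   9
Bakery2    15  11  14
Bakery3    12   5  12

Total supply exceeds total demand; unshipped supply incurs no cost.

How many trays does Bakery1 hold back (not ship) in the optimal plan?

40

Minimum-cost shipments:
  Bakery1–W: 10 trays
  Bakery1–Y: 20 trays
  Bakery2–X: 20 trays
  Bakery3–X: 95 trays
Total cost = £975.
Bakery1 ships 30 of its 70, leaving 40.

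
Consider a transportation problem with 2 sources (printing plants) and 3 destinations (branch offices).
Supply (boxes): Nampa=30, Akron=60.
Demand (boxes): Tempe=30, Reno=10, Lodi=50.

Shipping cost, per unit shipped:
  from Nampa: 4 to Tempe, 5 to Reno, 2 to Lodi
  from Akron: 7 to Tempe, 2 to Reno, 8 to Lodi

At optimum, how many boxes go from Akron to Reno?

The minimum-cost plan:
  Nampa→Lodi: 30 boxes
  Akron→Tempe: 30 boxes
  Akron→Reno: 10 boxes
  Akron→Lodi: 20 boxes
Total cost = 450.
So Akron→Reno carries 10 boxes.

10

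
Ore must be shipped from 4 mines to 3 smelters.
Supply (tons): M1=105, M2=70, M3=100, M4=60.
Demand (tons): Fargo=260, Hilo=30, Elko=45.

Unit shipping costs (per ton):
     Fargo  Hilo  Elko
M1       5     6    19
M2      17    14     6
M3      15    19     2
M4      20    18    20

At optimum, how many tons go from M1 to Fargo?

105

Solving gives:
  M1->Fargo: 105 × 5 = 525
  M2->Fargo: 40 × 17 = 680
  M2->Hilo: 30 × 14 = 420
  M3->Fargo: 55 × 15 = 825
  M3->Elko: 45 × 2 = 90
  M4->Fargo: 60 × 20 = 1200
Total cost = 3740.
So M1→Fargo carries 105 tons.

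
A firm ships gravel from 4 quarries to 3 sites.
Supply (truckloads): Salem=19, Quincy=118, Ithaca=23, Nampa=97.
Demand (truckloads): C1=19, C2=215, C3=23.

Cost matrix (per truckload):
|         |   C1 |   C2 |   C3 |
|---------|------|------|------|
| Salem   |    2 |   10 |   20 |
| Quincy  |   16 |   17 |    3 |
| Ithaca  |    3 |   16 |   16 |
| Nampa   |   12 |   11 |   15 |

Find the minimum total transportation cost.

A cheapest plan:
  Salem to C2: 19 × 10 = 190
  Quincy to C2: 95 × 17 = 1615
  Quincy to C3: 23 × 3 = 69
  Ithaca to C1: 19 × 3 = 57
  Ithaca to C2: 4 × 16 = 64
  Nampa to C2: 97 × 11 = 1067
Total = 190 + 1615 + 69 + 57 + 64 + 1067 = 3062.

3062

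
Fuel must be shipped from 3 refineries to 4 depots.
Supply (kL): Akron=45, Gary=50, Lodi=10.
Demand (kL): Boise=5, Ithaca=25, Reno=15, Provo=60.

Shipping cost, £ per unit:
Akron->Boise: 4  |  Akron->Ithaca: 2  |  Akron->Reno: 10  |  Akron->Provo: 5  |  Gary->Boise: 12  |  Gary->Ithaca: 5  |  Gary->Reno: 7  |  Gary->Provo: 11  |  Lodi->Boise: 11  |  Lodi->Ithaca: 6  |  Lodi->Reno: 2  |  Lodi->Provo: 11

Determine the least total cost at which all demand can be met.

620

Optimal allocation:
  Akron–Boise: 5 × £4 = £20
  Akron–Provo: 40 × £5 = £200
  Gary–Ithaca: 25 × £5 = £125
  Gary–Reno: 5 × £7 = £35
  Gary–Provo: 20 × £11 = £220
  Lodi–Reno: 10 × £2 = £20
Total = 20 + 200 + 125 + 35 + 220 + 20 = £620.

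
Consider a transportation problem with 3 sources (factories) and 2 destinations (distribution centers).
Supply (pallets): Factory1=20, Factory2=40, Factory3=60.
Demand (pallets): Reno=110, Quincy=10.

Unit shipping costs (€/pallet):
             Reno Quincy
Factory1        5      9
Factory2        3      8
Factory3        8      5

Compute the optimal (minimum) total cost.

An optimal shipping plan:
  Factory1 to Reno: 20 × €5 = €100
  Factory2 to Reno: 40 × €3 = €120
  Factory3 to Reno: 50 × €8 = €400
  Factory3 to Quincy: 10 × €5 = €50
Total = 100 + 120 + 400 + 50 = €670.

670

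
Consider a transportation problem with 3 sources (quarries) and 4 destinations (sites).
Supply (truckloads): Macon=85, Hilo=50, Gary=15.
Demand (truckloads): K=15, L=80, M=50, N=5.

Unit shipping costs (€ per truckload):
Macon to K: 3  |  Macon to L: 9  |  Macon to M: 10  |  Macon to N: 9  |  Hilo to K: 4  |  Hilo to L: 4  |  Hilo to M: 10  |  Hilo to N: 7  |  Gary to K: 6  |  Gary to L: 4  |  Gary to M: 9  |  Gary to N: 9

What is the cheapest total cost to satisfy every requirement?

One minimum-cost allocation:
  Macon to K: 15 × €3 = €45
  Macon to L: 15 × €9 = €135
  Macon to M: 50 × €10 = €500
  Macon to N: 5 × €9 = €45
  Hilo to L: 50 × €4 = €200
  Gary to L: 15 × €4 = €60
Total = 45 + 135 + 500 + 45 + 200 + 60 = €985.

985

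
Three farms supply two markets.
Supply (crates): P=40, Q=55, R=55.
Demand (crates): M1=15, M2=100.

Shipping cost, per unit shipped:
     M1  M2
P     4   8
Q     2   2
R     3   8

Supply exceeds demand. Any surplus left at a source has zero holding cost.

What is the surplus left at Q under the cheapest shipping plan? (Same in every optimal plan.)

An optimal plan:
  P->M2: 40 × 8 = 320
  Q->M2: 55 × 2 = 110
  R->M1: 15 × 3 = 45
  R->M2: 5 × 8 = 40
Total cost = 515.
Q ships 55 of its 55, leaving 0.

0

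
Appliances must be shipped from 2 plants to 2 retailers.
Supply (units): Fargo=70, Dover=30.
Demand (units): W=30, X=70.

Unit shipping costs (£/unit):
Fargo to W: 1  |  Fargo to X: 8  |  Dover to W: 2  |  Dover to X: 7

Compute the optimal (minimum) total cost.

560

An optimal shipping plan:
  Fargo–W: 30 × £1 = £30
  Fargo–X: 40 × £8 = £320
  Dover–X: 30 × £7 = £210
Total = 30 + 320 + 210 = £560.
(Supply check: Fargo ships 70; Dover ships 30.)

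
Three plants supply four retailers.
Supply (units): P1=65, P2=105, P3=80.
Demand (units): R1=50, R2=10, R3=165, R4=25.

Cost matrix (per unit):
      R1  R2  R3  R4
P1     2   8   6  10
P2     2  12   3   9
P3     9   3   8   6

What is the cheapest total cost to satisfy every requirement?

1045

Optimal allocation:
  P1->R1: 50 × 2 = 100
  P1->R3: 15 × 6 = 90
  P2->R3: 105 × 3 = 315
  P3->R2: 10 × 3 = 30
  P3->R3: 45 × 8 = 360
  P3->R4: 25 × 6 = 150
Total = 100 + 90 + 315 + 30 + 360 + 150 = 1045.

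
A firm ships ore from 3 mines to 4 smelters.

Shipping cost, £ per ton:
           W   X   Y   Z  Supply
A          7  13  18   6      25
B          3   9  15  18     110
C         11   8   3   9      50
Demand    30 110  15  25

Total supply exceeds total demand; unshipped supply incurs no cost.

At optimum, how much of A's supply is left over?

0

An optimal plan:
  A->Z: 25 × £6 = £150
  B->W: 30 × £3 = £90
  B->X: 75 × £9 = £675
  C->X: 35 × £8 = £280
  C->Y: 15 × £3 = £45
Total cost = £1240.
A ships 25 of its 25, leaving 0.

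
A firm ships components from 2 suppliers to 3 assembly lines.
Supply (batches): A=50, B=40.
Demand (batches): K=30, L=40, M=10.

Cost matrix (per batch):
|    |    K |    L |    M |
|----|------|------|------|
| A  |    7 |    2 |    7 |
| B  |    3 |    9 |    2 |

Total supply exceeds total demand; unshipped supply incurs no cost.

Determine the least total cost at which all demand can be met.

One minimum-cost allocation:
  A→L: 40 × 2 = 80
  B→K: 30 × 3 = 90
  B→M: 10 × 2 = 20
Total = 80 + 90 + 20 = 190.

190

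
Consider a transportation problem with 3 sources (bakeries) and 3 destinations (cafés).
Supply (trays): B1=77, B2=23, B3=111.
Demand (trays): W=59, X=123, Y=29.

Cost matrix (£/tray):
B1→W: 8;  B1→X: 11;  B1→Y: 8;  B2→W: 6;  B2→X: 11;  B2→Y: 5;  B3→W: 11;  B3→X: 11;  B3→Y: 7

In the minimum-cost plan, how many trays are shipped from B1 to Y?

0

Solving gives:
  B1→W: 36 trays
  B1→X: 41 trays
  B2→W: 23 trays
  B3→X: 82 trays
  B3→Y: 29 trays
Total cost = £1982.
The route B1→Y is not used.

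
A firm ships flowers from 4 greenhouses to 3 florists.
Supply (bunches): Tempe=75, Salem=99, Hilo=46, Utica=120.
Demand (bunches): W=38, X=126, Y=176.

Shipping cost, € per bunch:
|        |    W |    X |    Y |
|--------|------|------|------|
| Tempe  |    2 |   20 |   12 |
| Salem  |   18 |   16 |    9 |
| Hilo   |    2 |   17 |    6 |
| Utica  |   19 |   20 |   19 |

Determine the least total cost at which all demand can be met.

4129

An optimal shipping plan:
  Tempe to W: 38 bunches
  Tempe to Y: 37 bunches
  Salem to X: 6 bunches
  Salem to Y: 93 bunches
  Hilo to Y: 46 bunches
  Utica to X: 120 bunches
Total cost = €4129.
(Supply check: Tempe ships 75; Salem ships 99; Hilo ships 46; Utica ships 120.)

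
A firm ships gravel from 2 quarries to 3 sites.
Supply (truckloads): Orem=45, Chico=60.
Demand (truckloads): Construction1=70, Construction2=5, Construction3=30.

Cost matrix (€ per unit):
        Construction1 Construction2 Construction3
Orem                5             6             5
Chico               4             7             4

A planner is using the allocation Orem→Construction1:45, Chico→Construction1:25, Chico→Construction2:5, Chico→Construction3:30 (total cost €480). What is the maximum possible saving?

10

Current plan cost = 45·5 + 25·4 + 5·7 + 30·4 = €480.
Optimal plan:
  Orem to Construction1: 10 truckloads
  Orem to Construction2: 5 truckloads
  Orem to Construction3: 30 truckloads
  Chico to Construction1: 60 truckloads
Optimal cost = €470.
Saving = 480 − 470 = €10.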